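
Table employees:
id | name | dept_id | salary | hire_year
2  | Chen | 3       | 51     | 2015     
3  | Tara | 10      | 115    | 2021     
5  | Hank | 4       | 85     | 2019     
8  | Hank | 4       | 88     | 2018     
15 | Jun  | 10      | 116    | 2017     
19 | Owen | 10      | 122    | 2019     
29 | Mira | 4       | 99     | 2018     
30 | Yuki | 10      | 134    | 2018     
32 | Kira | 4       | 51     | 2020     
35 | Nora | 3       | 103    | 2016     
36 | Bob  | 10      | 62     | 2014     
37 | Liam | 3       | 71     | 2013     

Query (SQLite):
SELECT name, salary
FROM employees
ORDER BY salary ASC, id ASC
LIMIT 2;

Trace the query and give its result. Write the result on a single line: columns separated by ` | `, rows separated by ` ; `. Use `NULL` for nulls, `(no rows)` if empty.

Sort by salary asc, tiebreak id asc: (51, id=2), (51, id=32), (62, id=36), (71, id=37), (85, id=5) …. Take first 2.

Chen | 51 ; Kira | 51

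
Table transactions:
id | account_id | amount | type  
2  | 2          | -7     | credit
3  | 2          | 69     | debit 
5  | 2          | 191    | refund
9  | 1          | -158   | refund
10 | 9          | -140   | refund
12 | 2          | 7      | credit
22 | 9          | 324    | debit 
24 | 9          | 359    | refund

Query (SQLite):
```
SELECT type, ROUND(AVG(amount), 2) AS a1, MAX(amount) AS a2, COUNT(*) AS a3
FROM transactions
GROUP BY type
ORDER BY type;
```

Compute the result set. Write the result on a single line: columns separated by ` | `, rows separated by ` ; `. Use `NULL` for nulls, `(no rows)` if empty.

Group transactions by type.
Per group compute: ROUND(AVG(amount), 2), MAX(amount), COUNT(*).
  credit: ids {2, 12} → ROUND(AVG(amount), 2)=0, MAX(amount)=7, COUNT(*)=2
  debit: ids {3, 22} → ROUND(AVG(amount), 2)=196.5, MAX(amount)=324, COUNT(*)=2
  refund: ids {5, 9, 10, 24} → ROUND(AVG(amount), 2)=63, MAX(amount)=359, COUNT(*)=4

credit | 0 | 7 | 2 ; debit | 196.5 | 324 | 2 ; refund | 63 | 359 | 4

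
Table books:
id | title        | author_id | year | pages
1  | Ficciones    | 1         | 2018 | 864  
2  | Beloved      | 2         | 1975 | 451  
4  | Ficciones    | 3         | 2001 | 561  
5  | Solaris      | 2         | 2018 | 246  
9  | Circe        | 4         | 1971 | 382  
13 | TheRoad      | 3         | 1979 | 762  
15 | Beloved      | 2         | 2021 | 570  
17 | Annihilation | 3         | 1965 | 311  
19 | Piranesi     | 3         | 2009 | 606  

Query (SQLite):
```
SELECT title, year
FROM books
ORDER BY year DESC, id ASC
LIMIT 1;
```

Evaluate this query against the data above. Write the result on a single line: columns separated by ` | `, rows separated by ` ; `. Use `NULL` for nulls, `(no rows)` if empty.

Beloved | 2021

Sort by year desc, tiebreak id asc: (2021, id=15), (2018, id=1), (2018, id=5), (2009, id=19) …. Take first 1.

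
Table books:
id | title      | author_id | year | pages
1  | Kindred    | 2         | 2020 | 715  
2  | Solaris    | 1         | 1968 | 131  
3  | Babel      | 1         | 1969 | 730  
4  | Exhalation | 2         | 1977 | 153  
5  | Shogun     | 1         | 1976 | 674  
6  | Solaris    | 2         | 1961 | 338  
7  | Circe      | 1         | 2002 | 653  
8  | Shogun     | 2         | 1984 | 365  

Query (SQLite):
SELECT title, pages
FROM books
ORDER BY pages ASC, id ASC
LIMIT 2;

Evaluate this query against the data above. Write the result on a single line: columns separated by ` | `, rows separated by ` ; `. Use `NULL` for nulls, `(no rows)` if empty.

Sort by pages asc, tiebreak id asc: (131, id=2), (153, id=4), (338, id=6), (365, id=8), (653, id=7) …. Take first 2.

Solaris | 131 ; Exhalation | 153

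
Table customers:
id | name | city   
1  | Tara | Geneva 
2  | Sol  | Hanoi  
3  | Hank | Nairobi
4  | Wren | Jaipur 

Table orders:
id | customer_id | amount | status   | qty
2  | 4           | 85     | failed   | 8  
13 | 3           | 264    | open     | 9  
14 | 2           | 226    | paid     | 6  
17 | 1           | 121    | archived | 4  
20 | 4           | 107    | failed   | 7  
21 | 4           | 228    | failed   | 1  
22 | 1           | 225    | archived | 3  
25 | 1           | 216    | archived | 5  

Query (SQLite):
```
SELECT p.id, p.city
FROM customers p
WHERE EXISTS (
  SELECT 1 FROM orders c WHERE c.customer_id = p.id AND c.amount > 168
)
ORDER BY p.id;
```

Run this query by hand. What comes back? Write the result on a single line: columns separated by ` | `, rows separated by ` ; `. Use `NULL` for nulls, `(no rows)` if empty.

1 | Geneva ; 2 | Hanoi ; 3 | Nairobi ; 4 | Jaipur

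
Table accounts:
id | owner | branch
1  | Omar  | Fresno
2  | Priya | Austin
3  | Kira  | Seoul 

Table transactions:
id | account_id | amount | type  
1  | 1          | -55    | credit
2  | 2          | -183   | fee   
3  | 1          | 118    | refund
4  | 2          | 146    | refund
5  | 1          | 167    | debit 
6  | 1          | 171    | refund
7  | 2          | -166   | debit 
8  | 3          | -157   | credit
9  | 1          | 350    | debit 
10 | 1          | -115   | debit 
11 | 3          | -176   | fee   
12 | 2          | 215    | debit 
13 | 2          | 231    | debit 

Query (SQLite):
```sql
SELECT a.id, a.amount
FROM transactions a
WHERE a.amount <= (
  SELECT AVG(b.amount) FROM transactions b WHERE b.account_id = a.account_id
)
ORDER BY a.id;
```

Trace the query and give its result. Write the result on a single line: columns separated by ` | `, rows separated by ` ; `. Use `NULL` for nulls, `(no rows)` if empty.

1 | -55 ; 2 | -183 ; 7 | -166 ; 10 | -115 ; 11 | -176

For each transactions row a, compute AVG(amount) over rows sharing a.account_id.
Keep row a if a.amount <= that per-group AVG.
  account_id=1: AVG(amount) = 106.0
  account_id=2: AVG(amount) = 48.6
  account_id=3: AVG(amount) = -166.5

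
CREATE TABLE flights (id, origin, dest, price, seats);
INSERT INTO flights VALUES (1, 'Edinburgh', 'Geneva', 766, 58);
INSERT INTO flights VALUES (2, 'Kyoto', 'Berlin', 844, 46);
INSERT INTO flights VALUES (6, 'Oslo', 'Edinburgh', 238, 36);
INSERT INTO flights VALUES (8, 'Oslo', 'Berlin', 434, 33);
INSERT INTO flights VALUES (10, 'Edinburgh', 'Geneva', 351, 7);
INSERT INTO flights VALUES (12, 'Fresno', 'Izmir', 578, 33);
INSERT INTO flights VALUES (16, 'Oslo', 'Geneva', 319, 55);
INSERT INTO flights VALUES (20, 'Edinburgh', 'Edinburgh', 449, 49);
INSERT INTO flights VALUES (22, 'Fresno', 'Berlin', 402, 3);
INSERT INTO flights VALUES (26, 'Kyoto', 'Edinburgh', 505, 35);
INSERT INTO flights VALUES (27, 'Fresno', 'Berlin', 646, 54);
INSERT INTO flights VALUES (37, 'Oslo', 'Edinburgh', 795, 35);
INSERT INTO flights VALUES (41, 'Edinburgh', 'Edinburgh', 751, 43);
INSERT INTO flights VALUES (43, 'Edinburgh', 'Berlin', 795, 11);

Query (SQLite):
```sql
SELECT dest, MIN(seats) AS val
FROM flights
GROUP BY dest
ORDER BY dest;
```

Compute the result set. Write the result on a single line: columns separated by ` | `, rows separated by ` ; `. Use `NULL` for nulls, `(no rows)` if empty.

Berlin | 3 ; Edinburgh | 35 ; Geneva | 7 ; Izmir | 33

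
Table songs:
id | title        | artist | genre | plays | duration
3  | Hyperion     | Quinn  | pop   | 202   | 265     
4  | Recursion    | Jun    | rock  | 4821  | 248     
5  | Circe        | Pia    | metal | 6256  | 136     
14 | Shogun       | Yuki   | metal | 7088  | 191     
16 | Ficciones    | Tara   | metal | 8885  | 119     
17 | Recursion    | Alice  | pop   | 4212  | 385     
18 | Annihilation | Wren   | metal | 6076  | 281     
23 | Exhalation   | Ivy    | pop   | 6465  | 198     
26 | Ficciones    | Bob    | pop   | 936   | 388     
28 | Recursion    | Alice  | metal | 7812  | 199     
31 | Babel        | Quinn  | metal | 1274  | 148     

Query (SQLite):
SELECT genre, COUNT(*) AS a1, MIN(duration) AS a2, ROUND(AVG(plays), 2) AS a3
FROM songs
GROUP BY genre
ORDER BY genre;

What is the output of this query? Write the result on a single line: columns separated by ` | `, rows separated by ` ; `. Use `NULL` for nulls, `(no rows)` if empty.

metal | 6 | 119 | 6231.83 ; pop | 4 | 198 | 2953.75 ; rock | 1 | 248 | 4821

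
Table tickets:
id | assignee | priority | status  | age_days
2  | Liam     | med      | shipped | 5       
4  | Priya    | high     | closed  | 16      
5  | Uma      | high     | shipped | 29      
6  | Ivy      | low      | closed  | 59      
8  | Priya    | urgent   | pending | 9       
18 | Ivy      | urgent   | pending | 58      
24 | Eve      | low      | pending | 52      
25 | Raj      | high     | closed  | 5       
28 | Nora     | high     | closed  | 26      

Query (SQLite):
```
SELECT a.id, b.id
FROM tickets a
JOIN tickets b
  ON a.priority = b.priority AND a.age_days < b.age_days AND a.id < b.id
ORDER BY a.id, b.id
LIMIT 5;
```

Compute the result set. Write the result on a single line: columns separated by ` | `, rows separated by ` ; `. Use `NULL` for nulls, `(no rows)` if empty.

4 | 5 ; 4 | 28 ; 8 | 18 ; 25 | 28

Pairs (a,b) with same priority, a.age_days < b.age_days, a.id < b.id.
priority groups: high:{4,5,25,28} low:{6,24} med:{2} urgent:{8,18}
Ordered by (a.id, b.id); first 5.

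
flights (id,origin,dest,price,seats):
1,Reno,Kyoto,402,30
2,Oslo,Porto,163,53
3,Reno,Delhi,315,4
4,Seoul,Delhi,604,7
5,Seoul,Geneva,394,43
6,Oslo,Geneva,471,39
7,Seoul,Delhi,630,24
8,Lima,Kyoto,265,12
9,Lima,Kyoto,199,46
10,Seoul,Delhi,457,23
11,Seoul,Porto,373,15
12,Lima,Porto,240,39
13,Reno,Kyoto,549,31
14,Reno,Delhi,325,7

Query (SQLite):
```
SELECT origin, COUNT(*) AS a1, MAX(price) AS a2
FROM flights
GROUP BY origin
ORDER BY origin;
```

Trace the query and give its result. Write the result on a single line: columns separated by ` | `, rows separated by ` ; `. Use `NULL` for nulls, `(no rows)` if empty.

Lima | 3 | 265 ; Oslo | 2 | 471 ; Reno | 4 | 549 ; Seoul | 5 | 630

Group flights by origin.
Per group compute: COUNT(*), MAX(price).
  Lima: ids {8, 9, 12} → COUNT(*)=3, MAX(price)=265
  Oslo: ids {2, 6} → COUNT(*)=2, MAX(price)=471
  Reno: ids {1, 3, 13, 14} → COUNT(*)=4, MAX(price)=549
  Seoul: ids {4, 5, 7, 10, 11} → COUNT(*)=5, MAX(price)=630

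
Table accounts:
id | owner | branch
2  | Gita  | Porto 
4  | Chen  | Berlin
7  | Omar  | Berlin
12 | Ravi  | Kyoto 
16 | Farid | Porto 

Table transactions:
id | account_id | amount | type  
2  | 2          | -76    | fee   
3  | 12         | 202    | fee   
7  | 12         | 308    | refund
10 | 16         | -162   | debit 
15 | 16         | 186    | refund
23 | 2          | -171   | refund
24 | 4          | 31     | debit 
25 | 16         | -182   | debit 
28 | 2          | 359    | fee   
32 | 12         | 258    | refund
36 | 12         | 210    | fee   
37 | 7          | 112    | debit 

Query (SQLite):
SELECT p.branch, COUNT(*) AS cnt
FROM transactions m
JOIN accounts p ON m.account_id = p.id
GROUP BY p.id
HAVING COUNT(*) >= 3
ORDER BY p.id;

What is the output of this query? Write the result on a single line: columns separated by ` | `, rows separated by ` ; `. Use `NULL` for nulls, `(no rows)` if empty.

Join each transactions row to its accounts via account_id.
Group joined rows by accounts.id; compute COUNT(*) per group.
HAVING: keep groups with count ≥ 3.
  2: ids {2, 23, 28} → COUNT(*)=3
  4: ids {24} → COUNT(*)=1
  7: ids {37} → COUNT(*)=1
  12: ids {3, 7, 32, 36} → COUNT(*)=4
  16: ids {10, 15, 25} → COUNT(*)=3

Porto | 3 ; Kyoto | 4 ; Porto | 3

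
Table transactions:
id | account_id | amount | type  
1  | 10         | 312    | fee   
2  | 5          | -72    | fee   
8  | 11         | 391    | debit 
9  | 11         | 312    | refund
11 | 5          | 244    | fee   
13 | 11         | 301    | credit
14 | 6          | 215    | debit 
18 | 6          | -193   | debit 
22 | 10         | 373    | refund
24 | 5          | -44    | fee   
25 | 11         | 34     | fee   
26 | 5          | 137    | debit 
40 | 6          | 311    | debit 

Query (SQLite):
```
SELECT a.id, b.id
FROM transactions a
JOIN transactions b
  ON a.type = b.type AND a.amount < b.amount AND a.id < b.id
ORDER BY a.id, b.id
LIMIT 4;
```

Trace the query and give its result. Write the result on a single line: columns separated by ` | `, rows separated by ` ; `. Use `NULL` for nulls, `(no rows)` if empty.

2 | 11 ; 2 | 24 ; 2 | 25 ; 9 | 22

Pairs (a,b) with same type, a.amount < b.amount, a.id < b.id.
type groups: credit:{13} debit:{8,14,18,26,40} fee:{1,2,11,24,25} refund:{9,22}
Ordered by (a.id, b.id); first 4.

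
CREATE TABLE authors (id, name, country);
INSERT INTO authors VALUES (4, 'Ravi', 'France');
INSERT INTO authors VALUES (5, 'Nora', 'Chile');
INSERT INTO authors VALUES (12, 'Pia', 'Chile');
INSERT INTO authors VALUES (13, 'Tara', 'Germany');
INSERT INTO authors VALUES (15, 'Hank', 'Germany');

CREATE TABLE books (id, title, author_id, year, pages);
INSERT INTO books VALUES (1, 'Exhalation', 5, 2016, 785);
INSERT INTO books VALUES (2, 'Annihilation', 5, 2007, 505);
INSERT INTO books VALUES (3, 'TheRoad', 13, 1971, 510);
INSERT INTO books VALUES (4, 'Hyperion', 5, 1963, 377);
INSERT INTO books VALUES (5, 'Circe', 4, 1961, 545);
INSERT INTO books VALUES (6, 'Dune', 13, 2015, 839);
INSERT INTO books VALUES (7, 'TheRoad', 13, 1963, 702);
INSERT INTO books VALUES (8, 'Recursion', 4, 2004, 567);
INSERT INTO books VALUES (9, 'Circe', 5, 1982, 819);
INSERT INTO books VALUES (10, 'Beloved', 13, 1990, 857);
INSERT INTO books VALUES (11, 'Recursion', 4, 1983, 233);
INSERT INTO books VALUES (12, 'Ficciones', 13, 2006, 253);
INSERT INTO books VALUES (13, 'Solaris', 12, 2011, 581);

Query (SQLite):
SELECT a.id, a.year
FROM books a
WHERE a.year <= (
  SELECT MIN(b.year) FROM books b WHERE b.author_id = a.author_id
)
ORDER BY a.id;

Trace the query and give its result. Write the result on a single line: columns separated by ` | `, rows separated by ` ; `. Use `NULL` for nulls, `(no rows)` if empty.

4 | 1963 ; 5 | 1961 ; 7 | 1963 ; 13 | 2011

For each books row a, compute MIN(year) over rows sharing a.author_id.
Keep row a if a.year <= that per-group MIN.
  author_id=4: MIN(year) = 1961
  author_id=5: MIN(year) = 1963
  author_id=12: MIN(year) = 2011
  author_id=13: MIN(year) = 1963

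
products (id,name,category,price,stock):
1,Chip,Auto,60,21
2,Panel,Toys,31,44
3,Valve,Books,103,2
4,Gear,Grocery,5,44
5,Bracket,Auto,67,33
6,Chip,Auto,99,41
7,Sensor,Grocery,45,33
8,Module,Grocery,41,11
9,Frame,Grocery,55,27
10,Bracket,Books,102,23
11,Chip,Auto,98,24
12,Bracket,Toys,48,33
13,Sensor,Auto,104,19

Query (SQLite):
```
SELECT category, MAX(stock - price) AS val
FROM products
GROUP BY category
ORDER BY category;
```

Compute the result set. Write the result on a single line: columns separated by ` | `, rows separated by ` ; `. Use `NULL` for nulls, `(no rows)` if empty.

Auto | -34 ; Books | -79 ; Grocery | 39 ; Toys | 13

For each row compute stock - price.
Group by category; take MAX of the expression per group.
  Auto: ids {1, 5, 6, 11, 13} → MAX(stock - price)=-34
  Books: ids {3, 10} → MAX(stock - price)=-79
  Grocery: ids {4, 7, 8, 9} → MAX(stock - price)=39
  Toys: ids {2, 12} → MAX(stock - price)=13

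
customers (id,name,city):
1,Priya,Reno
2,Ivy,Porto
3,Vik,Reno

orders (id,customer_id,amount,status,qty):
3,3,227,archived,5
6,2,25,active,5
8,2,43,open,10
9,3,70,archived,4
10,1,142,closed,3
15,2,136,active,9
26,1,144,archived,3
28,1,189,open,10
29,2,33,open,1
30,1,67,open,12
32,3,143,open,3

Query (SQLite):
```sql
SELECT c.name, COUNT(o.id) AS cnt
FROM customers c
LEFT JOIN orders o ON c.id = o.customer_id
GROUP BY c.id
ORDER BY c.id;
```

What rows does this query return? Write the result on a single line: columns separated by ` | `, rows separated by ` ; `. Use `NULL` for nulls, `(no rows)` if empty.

LEFT JOIN keeps every customers row; unmatched ones get NULL for orders columns.
Group by customers.id and compute COUNT(o.id). COUNT(col) of an all-NULL group is 0.
  1: ids {10, 26, 28, 30} → COUNT(o.id)=4
  2: ids {6, 8, 15, 29} → COUNT(o.id)=4
  3: ids {3, 9, 32} → COUNT(o.id)=3

Priya | 4 ; Ivy | 4 ; Vik | 3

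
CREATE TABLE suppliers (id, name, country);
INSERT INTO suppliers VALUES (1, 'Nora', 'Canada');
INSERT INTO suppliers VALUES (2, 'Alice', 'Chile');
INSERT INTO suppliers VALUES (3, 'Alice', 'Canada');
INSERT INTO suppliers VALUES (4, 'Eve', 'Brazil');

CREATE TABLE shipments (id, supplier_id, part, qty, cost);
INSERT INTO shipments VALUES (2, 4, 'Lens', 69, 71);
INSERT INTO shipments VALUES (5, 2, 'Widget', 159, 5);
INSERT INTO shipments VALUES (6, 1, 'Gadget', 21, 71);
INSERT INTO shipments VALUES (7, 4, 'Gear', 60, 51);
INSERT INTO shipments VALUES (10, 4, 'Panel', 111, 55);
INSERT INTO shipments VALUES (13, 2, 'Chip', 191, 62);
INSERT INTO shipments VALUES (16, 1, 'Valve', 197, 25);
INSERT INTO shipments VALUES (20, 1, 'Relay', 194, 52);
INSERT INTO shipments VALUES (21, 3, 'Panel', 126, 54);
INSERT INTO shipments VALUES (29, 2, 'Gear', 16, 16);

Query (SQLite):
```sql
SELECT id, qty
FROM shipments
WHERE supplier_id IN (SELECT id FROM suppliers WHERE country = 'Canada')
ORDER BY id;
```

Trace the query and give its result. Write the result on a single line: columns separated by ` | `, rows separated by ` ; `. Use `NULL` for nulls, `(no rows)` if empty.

Inner query: suppliers.id where country = 'Canada'.
Outer: keep shipments rows whose supplier_id is in that set.
Inner query → {1, 3}

6 | 21 ; 16 | 197 ; 20 | 194 ; 21 | 126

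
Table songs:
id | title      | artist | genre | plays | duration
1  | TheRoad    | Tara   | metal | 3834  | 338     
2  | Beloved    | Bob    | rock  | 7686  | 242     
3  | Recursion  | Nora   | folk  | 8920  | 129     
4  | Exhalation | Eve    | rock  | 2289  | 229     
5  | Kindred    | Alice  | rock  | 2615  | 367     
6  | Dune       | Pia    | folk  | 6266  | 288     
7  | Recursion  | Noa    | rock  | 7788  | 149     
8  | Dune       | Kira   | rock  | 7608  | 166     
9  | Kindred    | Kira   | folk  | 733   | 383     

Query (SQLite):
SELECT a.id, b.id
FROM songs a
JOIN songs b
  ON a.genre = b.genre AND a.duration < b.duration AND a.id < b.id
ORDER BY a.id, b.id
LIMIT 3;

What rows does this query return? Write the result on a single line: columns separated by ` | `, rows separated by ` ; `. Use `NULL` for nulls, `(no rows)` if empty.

2 | 5 ; 3 | 6 ; 3 | 9

Pairs (a,b) with same genre, a.duration < b.duration, a.id < b.id.
genre groups: folk:{3,6,9} metal:{1} rock:{2,4,5,7,8}
Ordered by (a.id, b.id); first 3.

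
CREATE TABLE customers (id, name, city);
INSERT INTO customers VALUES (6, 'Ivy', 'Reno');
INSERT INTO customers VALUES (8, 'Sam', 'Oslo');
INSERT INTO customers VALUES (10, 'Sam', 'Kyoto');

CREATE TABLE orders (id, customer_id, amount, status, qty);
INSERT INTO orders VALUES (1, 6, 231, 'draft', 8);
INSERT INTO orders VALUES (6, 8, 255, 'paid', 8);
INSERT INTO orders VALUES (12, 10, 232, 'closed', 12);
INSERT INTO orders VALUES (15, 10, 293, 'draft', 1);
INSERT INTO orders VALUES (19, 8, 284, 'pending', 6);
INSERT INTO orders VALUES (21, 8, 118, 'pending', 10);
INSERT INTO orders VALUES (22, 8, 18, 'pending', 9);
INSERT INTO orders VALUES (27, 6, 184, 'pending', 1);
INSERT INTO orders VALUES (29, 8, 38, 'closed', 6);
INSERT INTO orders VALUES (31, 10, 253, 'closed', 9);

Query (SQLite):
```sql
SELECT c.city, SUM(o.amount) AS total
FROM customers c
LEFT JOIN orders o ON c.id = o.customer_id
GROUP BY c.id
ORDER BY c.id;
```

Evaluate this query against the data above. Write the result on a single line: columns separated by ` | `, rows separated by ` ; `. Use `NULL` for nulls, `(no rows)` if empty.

LEFT JOIN keeps every customers row; unmatched ones get NULL for orders columns.
Group by customers.id and compute SUM(o.amount). SUM over an all-NULL group is NULL.
  6: ids {1, 27} → SUM(o.amount)=415
  8: ids {6, 19, 21, 22, 29} → SUM(o.amount)=713
  10: ids {12, 15, 31} → SUM(o.amount)=778

Reno | 415 ; Oslo | 713 ; Kyoto | 778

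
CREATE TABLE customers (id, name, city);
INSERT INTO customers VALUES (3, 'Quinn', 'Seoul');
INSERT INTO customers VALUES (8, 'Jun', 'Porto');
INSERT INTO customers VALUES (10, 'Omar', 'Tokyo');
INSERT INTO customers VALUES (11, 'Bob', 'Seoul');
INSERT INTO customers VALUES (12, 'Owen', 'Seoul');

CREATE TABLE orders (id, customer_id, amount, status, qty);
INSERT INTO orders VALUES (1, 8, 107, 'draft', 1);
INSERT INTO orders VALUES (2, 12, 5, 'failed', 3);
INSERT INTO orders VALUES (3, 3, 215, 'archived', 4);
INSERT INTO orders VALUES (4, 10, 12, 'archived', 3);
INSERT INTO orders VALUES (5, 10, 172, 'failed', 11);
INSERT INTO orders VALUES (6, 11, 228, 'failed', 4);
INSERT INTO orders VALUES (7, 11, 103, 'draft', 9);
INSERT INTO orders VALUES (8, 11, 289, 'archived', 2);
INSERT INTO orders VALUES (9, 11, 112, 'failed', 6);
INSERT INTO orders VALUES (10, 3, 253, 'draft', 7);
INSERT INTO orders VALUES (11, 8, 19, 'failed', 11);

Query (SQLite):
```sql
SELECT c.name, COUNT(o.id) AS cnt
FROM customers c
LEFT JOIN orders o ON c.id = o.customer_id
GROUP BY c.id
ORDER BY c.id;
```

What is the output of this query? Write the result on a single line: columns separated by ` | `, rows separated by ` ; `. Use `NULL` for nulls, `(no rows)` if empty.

Quinn | 2 ; Jun | 2 ; Omar | 2 ; Bob | 4 ; Owen | 1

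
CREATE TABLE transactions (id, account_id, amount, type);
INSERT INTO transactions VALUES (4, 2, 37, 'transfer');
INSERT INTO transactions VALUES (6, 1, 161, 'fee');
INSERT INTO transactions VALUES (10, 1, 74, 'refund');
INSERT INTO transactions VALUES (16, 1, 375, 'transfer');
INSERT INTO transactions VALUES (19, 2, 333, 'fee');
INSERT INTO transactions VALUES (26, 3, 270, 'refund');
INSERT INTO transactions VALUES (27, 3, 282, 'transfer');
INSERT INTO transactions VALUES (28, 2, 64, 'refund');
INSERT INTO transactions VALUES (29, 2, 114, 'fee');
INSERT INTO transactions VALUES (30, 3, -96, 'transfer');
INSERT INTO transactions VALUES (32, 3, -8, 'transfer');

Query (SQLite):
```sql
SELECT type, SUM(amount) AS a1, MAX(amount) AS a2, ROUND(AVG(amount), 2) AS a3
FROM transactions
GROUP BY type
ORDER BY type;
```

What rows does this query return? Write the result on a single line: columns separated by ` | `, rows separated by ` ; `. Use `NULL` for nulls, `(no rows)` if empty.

fee | 608 | 333 | 202.67 ; refund | 408 | 270 | 136 ; transfer | 590 | 375 | 118

Group transactions by type.
Per group compute: SUM(amount), MAX(amount), ROUND(AVG(amount), 2).
  fee: ids {6, 19, 29} → SUM(amount)=608, MAX(amount)=333, ROUND(AVG(amount), 2)=202.67
  refund: ids {10, 26, 28} → SUM(amount)=408, MAX(amount)=270, ROUND(AVG(amount), 2)=136
  transfer: ids {4, 16, 27, 30, 32} → SUM(amount)=590, MAX(amount)=375, ROUND(AVG(amount), 2)=118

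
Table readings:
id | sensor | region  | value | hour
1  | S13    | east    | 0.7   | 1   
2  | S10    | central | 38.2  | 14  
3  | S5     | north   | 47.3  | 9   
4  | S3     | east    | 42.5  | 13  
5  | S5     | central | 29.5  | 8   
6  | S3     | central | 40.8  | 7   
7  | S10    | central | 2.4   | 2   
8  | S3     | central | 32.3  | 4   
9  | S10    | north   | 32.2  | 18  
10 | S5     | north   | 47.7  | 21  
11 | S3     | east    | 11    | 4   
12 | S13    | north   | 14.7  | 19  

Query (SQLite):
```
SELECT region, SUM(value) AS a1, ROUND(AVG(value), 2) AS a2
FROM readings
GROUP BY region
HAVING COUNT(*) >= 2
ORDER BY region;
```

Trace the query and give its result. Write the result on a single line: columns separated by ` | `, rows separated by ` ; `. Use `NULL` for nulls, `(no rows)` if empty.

Group readings by region.
Per group compute: SUM(value), ROUND(AVG(value), 2).
HAVING: drop groups with fewer than 2 rows.
  central: ids {2, 5, 6, 7, 8} → SUM(value)=143.2, ROUND(AVG(value), 2)=28.64
  east: ids {1, 4, 11} → SUM(value)=54.2, ROUND(AVG(value), 2)=18.07
  north: ids {3, 9, 10, 12} → SUM(value)=141.9, ROUND(AVG(value), 2)=35.48

central | 143.2 | 28.64 ; east | 54.2 | 18.07 ; north | 141.9 | 35.48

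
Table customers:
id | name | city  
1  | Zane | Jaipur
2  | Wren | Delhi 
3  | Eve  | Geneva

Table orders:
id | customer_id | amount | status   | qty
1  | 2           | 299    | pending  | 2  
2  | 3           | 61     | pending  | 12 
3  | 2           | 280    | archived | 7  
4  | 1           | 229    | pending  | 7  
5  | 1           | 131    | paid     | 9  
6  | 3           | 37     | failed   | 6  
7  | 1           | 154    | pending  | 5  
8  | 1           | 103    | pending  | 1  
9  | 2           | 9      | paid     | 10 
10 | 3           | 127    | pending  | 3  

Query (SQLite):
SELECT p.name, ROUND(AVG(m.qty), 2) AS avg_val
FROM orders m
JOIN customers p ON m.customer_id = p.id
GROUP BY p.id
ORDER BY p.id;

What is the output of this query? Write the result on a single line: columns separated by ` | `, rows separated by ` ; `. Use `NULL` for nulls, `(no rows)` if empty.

Zane | 5.5 ; Wren | 6.33 ; Eve | 7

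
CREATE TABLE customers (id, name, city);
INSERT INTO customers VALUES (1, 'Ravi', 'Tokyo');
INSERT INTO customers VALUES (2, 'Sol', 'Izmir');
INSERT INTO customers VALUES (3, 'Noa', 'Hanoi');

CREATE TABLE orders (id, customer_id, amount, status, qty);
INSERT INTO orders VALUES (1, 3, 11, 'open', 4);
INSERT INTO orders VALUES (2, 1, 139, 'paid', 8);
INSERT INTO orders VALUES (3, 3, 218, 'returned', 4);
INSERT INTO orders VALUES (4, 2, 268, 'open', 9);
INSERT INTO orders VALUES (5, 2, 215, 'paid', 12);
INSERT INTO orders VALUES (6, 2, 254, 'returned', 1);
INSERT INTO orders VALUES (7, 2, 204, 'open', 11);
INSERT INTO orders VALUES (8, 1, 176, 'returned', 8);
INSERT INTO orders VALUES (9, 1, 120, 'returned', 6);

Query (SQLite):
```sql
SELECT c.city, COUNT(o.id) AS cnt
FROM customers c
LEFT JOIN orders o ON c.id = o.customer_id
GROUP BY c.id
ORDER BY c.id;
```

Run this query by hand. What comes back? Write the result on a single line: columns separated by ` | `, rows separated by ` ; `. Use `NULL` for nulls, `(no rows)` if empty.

Tokyo | 3 ; Izmir | 4 ; Hanoi | 2

LEFT JOIN keeps every customers row; unmatched ones get NULL for orders columns.
Group by customers.id and compute COUNT(o.id). COUNT(col) of an all-NULL group is 0.
  1: ids {2, 8, 9} → COUNT(o.id)=3
  2: ids {4, 5, 6, 7} → COUNT(o.id)=4
  3: ids {1, 3} → COUNT(o.id)=2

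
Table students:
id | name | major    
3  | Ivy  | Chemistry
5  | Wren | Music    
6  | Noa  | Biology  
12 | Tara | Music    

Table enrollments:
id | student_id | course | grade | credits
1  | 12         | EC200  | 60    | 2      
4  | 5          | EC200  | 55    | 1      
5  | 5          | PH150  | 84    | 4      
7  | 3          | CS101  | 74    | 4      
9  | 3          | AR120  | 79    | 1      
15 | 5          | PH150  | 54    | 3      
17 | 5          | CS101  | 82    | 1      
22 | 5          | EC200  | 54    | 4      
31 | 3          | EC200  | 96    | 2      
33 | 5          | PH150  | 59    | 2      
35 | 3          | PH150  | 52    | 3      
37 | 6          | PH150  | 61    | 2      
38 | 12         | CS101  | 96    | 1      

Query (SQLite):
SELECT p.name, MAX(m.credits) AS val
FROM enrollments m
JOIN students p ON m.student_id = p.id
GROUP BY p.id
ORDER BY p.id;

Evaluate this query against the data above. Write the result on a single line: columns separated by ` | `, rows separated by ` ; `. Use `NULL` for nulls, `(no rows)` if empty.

Ivy | 4 ; Wren | 4 ; Noa | 2 ; Tara | 2

Join each enrollments row to its students via student_id.
Group joined rows by students.id; compute MAX(m.credits) per group.
  3: ids {7, 9, 31, 35} → MAX(m.credits)=4
  5: ids {4, 5, 15, 17, 22, 33} → MAX(m.credits)=4
  6: ids {37} → MAX(m.credits)=2
  12: ids {1, 38} → MAX(m.credits)=2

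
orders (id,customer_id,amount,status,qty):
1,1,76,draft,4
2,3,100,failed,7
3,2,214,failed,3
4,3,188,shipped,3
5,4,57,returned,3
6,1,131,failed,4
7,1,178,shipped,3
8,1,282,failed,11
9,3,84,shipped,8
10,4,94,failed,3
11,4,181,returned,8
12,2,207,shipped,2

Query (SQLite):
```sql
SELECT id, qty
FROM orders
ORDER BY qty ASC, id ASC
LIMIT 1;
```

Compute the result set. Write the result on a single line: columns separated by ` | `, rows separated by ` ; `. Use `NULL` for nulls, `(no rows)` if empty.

12 | 2

Sort by qty asc, tiebreak id asc: (2, id=12), (3, id=3), (3, id=4), (3, id=5) …. Take first 1.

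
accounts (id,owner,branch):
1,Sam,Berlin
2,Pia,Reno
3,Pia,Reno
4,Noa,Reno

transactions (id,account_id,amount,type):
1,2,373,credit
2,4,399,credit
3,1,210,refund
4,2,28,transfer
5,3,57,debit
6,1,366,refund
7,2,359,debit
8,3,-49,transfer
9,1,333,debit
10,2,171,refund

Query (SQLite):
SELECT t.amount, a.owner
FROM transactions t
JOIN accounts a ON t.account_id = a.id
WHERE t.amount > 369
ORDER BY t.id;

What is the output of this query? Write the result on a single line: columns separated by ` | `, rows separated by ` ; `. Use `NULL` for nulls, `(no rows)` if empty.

Each transactions row matches the accounts row where account_id = accounts.id.
Then keep rows with t.amount > 369.

373 | Pia ; 399 | Noa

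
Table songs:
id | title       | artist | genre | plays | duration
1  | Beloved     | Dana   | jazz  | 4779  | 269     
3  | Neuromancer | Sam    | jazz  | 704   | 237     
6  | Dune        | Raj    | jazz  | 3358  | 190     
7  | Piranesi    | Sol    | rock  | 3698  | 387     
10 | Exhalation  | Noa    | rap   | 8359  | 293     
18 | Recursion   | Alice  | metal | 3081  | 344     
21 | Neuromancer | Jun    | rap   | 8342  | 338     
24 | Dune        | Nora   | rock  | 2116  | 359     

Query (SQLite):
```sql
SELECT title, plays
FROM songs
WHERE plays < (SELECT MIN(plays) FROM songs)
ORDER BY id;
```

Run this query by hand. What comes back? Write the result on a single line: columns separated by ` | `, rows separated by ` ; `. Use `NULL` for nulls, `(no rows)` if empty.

(no rows)

Scalar subquery: MIN(plays) over all songs rows = 704.
Keep rows where plays < that value.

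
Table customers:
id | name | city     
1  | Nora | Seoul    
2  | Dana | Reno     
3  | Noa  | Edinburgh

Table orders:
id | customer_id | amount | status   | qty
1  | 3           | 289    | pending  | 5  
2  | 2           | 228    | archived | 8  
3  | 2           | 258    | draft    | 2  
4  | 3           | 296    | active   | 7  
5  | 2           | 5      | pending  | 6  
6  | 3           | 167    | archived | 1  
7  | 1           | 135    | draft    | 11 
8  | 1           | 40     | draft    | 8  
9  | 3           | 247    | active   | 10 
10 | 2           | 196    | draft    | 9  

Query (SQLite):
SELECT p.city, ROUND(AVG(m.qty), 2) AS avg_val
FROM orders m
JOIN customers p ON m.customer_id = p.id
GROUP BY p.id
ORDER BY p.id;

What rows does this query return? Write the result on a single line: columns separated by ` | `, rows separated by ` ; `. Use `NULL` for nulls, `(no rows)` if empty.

Seoul | 9.5 ; Reno | 6.25 ; Edinburgh | 5.75

Join each orders row to its customers via customer_id.
Group joined rows by customers.id; compute ROUND(AVG(m.qty), 2) per group.
  1: ids {7, 8} → ROUND(AVG(m.qty), 2)=9.5
  2: ids {2, 3, 5, 10} → ROUND(AVG(m.qty), 2)=6.25
  3: ids {1, 4, 6, 9} → ROUND(AVG(m.qty), 2)=5.75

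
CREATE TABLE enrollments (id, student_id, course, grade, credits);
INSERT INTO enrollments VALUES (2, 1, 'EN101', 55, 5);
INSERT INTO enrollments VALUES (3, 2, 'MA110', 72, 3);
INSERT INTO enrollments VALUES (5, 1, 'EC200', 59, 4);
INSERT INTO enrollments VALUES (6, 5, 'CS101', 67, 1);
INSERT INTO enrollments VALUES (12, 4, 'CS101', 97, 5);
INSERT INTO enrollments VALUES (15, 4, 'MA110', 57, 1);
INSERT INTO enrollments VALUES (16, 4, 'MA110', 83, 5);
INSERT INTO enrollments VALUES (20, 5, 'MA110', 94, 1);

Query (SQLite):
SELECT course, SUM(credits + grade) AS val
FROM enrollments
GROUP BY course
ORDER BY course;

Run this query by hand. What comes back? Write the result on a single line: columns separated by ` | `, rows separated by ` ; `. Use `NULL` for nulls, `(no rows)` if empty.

CS101 | 170 ; EC200 | 63 ; EN101 | 60 ; MA110 | 316

For each row compute credits + grade.
Group by course; take SUM of the expression per group.
  CS101: ids {6, 12} → SUM(credits + grade)=170
  EC200: ids {5} → SUM(credits + grade)=63
  EN101: ids {2} → SUM(credits + grade)=60
  MA110: ids {3, 15, 16, 20} → SUM(credits + grade)=316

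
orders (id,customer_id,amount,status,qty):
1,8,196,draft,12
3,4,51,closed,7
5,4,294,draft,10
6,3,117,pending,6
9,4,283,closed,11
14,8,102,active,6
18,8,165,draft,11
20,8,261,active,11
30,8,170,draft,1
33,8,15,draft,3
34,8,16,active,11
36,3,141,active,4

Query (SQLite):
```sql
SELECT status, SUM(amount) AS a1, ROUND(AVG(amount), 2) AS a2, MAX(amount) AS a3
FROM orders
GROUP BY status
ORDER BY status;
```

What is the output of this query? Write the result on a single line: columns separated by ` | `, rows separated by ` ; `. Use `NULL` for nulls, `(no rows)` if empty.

Group orders by status.
Per group compute: SUM(amount), ROUND(AVG(amount), 2), MAX(amount).
  active: ids {14, 20, 34, 36} → SUM(amount)=520, ROUND(AVG(amount), 2)=130, MAX(amount)=261
  closed: ids {3, 9} → SUM(amount)=334, ROUND(AVG(amount), 2)=167, MAX(amount)=283
  draft: ids {1, 5, 18, 30, 33} → SUM(amount)=840, ROUND(AVG(amount), 2)=168, MAX(amount)=294
  pending: ids {6} → SUM(amount)=117, ROUND(AVG(amount), 2)=117, MAX(amount)=117

active | 520 | 130 | 261 ; closed | 334 | 167 | 283 ; draft | 840 | 168 | 294 ; pending | 117 | 117 | 117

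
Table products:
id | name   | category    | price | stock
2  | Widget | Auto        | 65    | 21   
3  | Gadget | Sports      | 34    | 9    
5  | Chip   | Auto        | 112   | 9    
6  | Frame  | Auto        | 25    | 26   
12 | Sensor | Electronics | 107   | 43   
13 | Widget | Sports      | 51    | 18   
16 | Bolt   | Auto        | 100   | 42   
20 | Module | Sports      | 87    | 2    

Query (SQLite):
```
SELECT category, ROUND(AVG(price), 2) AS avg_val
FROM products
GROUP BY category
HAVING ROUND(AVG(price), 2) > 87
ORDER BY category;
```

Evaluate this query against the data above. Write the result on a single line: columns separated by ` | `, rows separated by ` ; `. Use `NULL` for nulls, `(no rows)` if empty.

Electronics | 107

Partition products by category; compute ROUND(AVG(price), 2) within each group.
HAVING: keep groups where ROUND(AVG(price), 2) > 87.
  Auto: ids {2, 5, 6, 16} → ROUND(AVG(price), 2)=75.5
  Electronics: ids {12} → ROUND(AVG(price), 2)=107
  Sports: ids {3, 13, 20} → ROUND(AVG(price), 2)=57.33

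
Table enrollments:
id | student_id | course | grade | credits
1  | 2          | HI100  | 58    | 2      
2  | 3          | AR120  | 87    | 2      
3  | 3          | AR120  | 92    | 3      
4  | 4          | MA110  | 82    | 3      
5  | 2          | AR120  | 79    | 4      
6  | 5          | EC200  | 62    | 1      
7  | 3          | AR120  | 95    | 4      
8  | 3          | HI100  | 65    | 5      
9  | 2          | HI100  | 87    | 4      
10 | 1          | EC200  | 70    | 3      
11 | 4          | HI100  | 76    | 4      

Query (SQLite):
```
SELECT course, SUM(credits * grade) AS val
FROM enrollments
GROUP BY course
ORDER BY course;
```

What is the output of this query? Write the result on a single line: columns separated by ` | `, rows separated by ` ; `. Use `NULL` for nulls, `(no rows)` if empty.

For each row compute credits * grade.
Group by course; take SUM of the expression per group.
  AR120: ids {2, 3, 5, 7} → SUM(credits * grade)=1146
  EC200: ids {6, 10} → SUM(credits * grade)=272
  HI100: ids {1, 8, 9, 11} → SUM(credits * grade)=1093
  MA110: ids {4} → SUM(credits * grade)=246

AR120 | 1146 ; EC200 | 272 ; HI100 | 1093 ; MA110 | 246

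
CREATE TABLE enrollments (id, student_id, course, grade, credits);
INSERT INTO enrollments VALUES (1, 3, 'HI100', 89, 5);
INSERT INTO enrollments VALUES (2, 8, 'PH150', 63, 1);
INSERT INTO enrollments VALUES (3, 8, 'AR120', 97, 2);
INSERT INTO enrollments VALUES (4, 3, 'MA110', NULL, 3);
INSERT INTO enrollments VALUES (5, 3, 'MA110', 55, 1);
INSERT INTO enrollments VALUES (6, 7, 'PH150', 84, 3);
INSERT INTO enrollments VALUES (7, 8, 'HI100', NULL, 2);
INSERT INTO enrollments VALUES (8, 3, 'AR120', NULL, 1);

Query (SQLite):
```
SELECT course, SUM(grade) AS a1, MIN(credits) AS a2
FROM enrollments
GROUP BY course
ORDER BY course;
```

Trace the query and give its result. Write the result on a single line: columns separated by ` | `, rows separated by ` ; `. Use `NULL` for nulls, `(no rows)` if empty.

AR120 | 97 | 1 ; HI100 | 89 | 2 ; MA110 | 55 | 1 ; PH150 | 147 | 1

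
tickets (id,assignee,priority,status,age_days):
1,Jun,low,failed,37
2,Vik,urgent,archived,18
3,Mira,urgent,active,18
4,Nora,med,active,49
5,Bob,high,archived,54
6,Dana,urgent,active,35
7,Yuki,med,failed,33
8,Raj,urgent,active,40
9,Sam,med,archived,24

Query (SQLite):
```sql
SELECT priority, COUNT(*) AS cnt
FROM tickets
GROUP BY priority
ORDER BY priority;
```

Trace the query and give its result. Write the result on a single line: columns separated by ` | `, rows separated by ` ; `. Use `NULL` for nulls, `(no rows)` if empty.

Partition tickets by priority; compute COUNT(*) within each group.
  high: ids {5} → COUNT(*)=1
  low: ids {1} → COUNT(*)=1
  med: ids {4, 7, 9} → COUNT(*)=3
  urgent: ids {2, 3, 6, 8} → COUNT(*)=4

high | 1 ; low | 1 ; med | 3 ; urgent | 4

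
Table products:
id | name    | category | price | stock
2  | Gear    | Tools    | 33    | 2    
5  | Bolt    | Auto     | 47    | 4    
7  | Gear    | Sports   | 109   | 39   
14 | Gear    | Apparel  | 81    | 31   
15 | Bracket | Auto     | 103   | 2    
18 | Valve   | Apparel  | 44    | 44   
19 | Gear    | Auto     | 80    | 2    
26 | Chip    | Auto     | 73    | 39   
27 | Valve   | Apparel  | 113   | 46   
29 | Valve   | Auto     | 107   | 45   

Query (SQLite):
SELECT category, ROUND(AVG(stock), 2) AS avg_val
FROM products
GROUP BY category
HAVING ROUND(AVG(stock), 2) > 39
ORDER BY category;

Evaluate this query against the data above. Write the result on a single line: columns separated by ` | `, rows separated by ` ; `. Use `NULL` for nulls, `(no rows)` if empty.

Apparel | 40.33

Partition products by category; compute ROUND(AVG(stock), 2) within each group.
HAVING: keep groups where ROUND(AVG(stock), 2) > 39.
  Apparel: ids {14, 18, 27} → ROUND(AVG(stock), 2)=40.33
  Auto: ids {5, 15, 19, 26, 29} → ROUND(AVG(stock), 2)=18.4
  Sports: ids {7} → ROUND(AVG(stock), 2)=39
  Tools: ids {2} → ROUND(AVG(stock), 2)=2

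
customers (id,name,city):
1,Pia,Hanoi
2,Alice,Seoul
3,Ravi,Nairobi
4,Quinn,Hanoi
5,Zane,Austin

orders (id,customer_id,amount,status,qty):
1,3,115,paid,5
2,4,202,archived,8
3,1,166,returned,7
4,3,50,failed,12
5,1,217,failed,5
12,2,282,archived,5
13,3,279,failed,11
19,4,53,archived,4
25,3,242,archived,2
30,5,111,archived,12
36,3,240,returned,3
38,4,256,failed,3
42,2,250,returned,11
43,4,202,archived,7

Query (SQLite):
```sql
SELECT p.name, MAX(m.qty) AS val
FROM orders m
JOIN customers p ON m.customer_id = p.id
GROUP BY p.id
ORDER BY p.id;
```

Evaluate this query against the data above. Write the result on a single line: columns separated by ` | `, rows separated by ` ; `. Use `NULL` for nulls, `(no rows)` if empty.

Pia | 7 ; Alice | 11 ; Ravi | 12 ; Quinn | 8 ; Zane | 12

Join each orders row to its customers via customer_id.
Group joined rows by customers.id; compute MAX(m.qty) per group.
  1: ids {3, 5} → MAX(m.qty)=7
  2: ids {12, 42} → MAX(m.qty)=11
  3: ids {1, 4, 13, 25, 36} → MAX(m.qty)=12
  4: ids {2, 19, 38, 43} → MAX(m.qty)=8
  5: ids {30} → MAX(m.qty)=12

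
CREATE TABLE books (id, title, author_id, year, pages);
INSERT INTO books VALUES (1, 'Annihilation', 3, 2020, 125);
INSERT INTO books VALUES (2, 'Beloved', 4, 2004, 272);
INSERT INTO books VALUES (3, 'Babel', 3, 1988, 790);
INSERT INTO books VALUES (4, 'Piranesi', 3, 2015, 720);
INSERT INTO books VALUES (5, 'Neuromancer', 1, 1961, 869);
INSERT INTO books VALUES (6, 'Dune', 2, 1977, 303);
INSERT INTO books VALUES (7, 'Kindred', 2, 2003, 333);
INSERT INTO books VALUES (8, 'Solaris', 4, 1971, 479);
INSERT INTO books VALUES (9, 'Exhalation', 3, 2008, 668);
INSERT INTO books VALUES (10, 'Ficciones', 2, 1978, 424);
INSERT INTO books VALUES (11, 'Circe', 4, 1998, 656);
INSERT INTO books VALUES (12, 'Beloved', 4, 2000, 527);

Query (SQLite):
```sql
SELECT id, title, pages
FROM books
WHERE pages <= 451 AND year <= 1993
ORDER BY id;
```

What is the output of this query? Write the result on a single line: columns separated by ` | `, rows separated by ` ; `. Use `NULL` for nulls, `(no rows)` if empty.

pages <= 451: ids {1, 2, 6, 7, 10}
year <= 1993: ids {3, 5, 6, 8, 10}
Combine with AND.

6 | Dune | 303 ; 10 | Ficciones | 424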